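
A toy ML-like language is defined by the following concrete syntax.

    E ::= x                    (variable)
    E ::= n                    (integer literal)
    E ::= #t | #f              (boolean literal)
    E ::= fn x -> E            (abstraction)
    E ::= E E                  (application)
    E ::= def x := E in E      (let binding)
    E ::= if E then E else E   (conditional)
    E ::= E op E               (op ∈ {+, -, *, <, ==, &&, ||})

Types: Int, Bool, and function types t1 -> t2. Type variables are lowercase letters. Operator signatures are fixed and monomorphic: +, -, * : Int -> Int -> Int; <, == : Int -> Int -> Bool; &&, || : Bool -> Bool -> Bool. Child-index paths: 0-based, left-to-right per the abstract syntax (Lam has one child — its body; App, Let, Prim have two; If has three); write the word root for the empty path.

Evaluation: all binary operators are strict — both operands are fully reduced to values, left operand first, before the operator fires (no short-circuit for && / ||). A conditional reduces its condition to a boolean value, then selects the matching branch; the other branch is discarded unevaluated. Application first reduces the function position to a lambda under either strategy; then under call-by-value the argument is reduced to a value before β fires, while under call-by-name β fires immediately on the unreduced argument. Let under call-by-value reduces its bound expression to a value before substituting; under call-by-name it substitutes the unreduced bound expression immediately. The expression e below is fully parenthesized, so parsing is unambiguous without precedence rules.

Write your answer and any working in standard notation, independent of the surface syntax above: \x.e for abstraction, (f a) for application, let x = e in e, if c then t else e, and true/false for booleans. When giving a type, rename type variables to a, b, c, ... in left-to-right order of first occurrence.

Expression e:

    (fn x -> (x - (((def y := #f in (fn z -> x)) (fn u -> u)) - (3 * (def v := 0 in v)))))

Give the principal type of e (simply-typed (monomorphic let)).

Answer: Int -> Int

Derivation:
x : a
  unify a ~ Int
let y : Bool
x : Int
\z._ : b -> Int
u : c
\u._ : c -> c
  unify b -> Int ~ (c -> c) -> d
  unify b ~ c -> c
  unify Int ~ d
_ _ : Int
  unify Int ~ Int
  unify Int ~ Int
let v : Int
v : Int
  unify Int ~ Int
  unify Int ~ Int
  unify Int ~ Int
\x._ : Int -> Int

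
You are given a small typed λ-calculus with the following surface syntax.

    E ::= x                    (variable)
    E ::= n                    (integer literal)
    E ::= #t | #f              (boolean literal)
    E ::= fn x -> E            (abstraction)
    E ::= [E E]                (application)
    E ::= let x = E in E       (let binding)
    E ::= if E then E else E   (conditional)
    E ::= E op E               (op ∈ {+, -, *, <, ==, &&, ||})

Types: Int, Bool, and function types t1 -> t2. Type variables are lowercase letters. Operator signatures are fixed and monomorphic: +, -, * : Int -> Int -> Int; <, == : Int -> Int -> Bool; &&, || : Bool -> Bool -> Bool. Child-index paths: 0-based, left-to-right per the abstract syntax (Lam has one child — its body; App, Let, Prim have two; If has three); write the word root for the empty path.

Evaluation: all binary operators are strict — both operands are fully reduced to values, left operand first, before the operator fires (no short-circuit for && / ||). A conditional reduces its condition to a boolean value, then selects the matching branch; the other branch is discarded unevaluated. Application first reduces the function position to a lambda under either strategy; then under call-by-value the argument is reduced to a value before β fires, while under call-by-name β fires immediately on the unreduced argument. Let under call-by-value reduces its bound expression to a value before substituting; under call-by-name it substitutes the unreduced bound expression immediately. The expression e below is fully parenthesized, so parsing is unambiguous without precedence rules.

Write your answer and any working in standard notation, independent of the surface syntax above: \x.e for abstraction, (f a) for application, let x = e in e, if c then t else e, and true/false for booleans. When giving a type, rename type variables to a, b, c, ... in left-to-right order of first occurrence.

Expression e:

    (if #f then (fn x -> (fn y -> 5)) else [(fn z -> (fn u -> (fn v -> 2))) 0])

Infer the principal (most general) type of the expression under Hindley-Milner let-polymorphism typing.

Answer: a -> b -> Int

Working:
  unify Bool ~ Bool
\y._ : b -> Int
\x._ : a -> b -> Int
\v._ : e -> Int
\u._ : d -> e -> Int
\z._ : c -> d -> e -> Int
  unify c -> d -> e -> Int ~ Int -> f
  unify c ~ Int
  unify d -> e -> Int ~ f
_ _ : d -> e -> Int
  unify a -> b -> Int ~ d -> e -> Int
  unify a ~ d
  unify b -> Int ~ e -> Int
  unify b ~ e
  unify Int ~ Int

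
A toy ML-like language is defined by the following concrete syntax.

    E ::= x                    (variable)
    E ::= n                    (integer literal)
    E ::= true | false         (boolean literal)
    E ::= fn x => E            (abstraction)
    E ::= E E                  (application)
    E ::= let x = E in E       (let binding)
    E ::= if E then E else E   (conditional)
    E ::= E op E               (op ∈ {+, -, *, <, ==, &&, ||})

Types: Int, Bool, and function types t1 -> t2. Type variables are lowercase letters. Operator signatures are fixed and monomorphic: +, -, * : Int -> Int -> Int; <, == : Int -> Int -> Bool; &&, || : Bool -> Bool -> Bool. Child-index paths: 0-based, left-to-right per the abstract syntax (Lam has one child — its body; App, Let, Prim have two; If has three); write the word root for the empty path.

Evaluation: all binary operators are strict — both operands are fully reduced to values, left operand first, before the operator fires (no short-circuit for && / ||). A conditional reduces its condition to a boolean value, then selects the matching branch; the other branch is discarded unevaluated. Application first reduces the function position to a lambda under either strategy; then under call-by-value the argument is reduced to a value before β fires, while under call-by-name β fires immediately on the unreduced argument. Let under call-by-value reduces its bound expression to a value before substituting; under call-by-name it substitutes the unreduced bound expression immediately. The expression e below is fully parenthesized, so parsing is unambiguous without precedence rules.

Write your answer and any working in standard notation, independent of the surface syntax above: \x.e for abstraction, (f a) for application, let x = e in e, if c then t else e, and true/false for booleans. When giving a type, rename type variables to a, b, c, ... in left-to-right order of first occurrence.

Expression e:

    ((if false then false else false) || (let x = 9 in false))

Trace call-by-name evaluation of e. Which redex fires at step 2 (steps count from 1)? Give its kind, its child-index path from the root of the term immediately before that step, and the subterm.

Answer: let at 1 : (let x = 9 in false)

Working:
step 0: ((if false then false else false) || (let x = 9 in false))
step 1: [if@0] (false || (let x = 9 in false))
step 2: [let@1] (false || false)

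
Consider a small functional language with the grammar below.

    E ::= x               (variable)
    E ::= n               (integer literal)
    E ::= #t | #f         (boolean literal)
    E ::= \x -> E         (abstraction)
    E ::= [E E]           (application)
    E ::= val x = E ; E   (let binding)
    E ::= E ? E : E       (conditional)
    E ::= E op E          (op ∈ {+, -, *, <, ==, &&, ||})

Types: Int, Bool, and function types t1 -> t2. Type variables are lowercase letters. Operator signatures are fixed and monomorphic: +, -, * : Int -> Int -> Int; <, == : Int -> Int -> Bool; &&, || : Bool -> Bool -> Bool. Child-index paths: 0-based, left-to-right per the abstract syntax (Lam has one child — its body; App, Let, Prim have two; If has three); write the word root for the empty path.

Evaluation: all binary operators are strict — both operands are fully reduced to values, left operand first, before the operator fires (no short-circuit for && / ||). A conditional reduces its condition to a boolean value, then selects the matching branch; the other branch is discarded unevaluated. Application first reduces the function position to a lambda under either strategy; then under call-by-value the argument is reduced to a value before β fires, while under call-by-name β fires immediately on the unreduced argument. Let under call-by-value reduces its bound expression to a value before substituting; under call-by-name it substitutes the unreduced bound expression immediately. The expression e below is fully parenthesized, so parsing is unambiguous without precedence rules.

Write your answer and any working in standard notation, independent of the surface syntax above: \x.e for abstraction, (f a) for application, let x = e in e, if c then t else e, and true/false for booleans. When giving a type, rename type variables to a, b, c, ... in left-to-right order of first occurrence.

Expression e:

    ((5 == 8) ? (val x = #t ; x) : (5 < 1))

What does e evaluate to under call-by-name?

Working:
step 0: (if (5 == 8) then (let x = true in x) else (5 < 1))
step 1: [delta@0] (if false then (let x = true in x) else (5 < 1))
step 2: [if@root] (5 < 1)
step 3: [delta@root] false

Answer: false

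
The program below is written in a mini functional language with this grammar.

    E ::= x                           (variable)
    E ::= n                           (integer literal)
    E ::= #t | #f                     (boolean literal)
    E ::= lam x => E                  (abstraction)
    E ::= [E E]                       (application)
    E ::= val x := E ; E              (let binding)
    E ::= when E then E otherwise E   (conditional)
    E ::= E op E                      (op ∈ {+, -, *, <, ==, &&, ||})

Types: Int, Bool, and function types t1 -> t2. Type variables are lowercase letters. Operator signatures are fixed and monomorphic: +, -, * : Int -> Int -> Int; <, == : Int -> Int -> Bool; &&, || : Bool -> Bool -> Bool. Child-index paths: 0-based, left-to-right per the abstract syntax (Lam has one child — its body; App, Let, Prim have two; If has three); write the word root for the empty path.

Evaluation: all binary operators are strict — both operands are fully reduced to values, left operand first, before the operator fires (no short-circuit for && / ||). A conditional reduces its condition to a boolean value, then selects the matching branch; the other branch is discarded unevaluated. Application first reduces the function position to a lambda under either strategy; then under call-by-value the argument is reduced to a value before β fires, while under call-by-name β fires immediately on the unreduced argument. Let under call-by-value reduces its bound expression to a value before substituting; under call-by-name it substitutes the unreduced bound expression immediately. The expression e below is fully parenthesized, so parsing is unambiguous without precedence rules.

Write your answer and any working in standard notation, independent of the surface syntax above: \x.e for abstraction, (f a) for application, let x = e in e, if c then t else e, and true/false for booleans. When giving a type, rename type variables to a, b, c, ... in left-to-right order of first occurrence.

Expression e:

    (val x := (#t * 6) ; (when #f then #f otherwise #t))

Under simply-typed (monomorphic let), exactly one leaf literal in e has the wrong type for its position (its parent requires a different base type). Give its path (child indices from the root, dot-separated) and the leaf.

Answer: 0.0 : true

Derivation:
  unify Bool ~ Int
  FAIL: mismatch Bool ~ Int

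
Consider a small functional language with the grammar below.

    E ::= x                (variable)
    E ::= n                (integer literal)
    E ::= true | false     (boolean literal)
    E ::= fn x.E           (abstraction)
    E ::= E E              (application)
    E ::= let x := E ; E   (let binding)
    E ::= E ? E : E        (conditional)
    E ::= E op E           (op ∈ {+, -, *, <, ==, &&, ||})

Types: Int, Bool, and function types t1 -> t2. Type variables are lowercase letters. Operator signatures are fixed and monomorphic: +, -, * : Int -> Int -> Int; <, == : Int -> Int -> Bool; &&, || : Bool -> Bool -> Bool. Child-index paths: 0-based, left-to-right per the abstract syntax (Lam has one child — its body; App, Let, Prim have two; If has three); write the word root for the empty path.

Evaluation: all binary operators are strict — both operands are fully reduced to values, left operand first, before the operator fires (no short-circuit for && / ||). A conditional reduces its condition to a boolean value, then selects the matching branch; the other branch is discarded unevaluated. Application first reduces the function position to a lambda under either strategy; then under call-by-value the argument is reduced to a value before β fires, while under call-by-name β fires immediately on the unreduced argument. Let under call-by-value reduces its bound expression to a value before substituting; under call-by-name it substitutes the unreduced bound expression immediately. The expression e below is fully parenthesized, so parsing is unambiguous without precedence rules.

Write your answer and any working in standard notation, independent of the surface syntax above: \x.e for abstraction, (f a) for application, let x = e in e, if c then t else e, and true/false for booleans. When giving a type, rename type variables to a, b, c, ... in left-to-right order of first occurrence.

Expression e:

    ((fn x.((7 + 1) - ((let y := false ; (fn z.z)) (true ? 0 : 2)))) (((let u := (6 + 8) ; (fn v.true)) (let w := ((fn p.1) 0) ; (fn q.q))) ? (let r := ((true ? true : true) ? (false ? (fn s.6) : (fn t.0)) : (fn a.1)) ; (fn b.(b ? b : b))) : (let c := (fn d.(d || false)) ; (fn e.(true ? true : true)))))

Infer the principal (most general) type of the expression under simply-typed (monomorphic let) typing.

Answer: Int

Working:
  unify Int ~ Int
  unify Int ~ Int
  unify Int ~ Int
let y : Bool
z : b
\z._ : b -> b
  unify Bool ~ Bool
  unify Int ~ Int
  unify b -> b ~ Int -> c
  unify b ~ Int
  unify Int ~ c
_ _ : Int
  unify Int ~ Int
\x._ : a -> Int
  unify Int ~ Int
  unify Int ~ Int
let u : Int
\v._ : d -> Bool
\p._ : e -> Int
  unify e -> Int ~ Int -> f
  unify e ~ Int
  unify Int ~ f
_ _ : Int
let w : Int
q : g
\q._ : g -> g
  unify d -> Bool ~ (g -> g) -> h
  unify d ~ g -> g
  unify Bool ~ h
_ _ : Bool
  unify Bool ~ Bool
  unify Bool ~ Bool
  unify Bool ~ Bool
  unify Bool ~ Bool
  unify Bool ~ Bool
\s._ : i -> Int
\t._ : j -> Int
  unify i -> Int ~ j -> Int
  unify i ~ j
  unify Int ~ Int
\a._ : k -> Int
  unify j -> Int ~ k -> Int
  unify j ~ k
  unify Int ~ Int
let r : k -> Int
b : l
  unify l ~ Bool
b : Bool
b : Bool
  unify Bool ~ Bool
\b._ : Bool -> Bool
d : m
  unify m ~ Bool
  unify Bool ~ Bool
\d._ : Bool -> Bool
let c : Bool -> Bool
  unify Bool ~ Bool
  unify Bool ~ Bool
\e._ : n -> Bool
  unify Bool -> Bool ~ n -> Bool
  unify Bool ~ n
  unify Bool ~ Bool
  unify a -> Int ~ (Bool -> Bool) -> o
  unify a ~ Bool -> Bool
  unify Int ~ o
_ _ : Int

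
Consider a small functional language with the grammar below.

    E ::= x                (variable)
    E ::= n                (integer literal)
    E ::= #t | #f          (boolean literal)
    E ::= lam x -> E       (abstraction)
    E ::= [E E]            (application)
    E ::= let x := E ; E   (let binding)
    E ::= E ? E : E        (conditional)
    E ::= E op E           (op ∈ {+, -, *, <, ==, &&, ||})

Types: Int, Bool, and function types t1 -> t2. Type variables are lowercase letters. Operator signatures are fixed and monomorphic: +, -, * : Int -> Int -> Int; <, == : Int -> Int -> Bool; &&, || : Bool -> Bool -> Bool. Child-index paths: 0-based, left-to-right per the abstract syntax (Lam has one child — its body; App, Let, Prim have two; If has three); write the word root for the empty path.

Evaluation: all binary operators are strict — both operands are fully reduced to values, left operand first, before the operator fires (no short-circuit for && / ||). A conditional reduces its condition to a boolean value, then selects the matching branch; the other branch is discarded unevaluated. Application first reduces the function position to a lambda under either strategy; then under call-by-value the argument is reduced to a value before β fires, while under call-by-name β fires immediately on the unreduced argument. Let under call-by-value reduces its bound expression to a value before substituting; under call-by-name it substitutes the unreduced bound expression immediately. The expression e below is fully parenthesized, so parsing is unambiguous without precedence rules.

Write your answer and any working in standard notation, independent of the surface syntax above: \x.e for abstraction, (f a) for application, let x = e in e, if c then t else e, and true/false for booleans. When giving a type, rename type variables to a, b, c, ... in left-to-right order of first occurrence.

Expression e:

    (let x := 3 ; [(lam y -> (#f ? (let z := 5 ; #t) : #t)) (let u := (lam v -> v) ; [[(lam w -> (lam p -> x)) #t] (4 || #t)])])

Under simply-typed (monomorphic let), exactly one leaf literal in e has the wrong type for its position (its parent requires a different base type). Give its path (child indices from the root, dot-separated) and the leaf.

Answer: 1.1.1.1.0 : 4

Trace:
let x : Int
  unify Bool ~ Bool
let z : Int
  unify Bool ~ Bool
\y._ : a -> Bool
v : b
\v._ : b -> b
let u : b -> b
x : Int
\p._ : d -> Int
\w._ : c -> d -> Int
  unify c -> d -> Int ~ Bool -> e
  unify c ~ Bool
  unify d -> Int ~ e
_ _ : d -> Int
  unify Int ~ Bool
  FAIL: mismatch Int ~ Bool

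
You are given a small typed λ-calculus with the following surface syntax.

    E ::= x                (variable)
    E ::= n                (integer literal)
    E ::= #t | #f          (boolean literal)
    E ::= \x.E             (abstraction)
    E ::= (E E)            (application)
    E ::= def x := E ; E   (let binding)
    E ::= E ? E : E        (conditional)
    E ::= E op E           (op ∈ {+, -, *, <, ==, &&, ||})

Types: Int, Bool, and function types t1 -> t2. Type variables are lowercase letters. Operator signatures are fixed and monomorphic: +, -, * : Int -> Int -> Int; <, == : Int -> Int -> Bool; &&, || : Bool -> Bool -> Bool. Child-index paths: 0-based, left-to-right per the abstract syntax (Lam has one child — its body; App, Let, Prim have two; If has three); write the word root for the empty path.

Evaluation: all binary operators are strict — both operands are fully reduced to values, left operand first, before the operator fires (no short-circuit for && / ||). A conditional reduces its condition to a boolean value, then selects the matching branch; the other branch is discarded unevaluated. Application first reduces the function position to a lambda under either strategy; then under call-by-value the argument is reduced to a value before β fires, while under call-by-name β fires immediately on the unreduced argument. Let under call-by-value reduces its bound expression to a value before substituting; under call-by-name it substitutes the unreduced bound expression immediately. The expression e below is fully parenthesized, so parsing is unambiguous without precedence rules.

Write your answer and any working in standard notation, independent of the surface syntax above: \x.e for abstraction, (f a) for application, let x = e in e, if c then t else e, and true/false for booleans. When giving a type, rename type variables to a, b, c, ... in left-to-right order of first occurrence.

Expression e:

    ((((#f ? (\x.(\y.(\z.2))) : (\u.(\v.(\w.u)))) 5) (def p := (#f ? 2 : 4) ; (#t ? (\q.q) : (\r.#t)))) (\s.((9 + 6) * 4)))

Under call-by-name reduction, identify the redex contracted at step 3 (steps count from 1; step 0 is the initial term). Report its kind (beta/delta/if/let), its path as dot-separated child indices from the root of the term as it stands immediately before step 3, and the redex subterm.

Derivation:
step 0: ((((if false then (\x.(\y.(\z.2))) else (\u.(\v.(\w.u)))) 5) (let p = (if false then 2 else 4) in (if true then (\q.q) else (\r.true)))) (\s.((9 + 6) * 4)))
step 1: [if@0.0.0] ((((\u.(\v.(\w.u))) 5) (let p = (if false then 2 else 4) in (if true then (\q.q) else (\r.true)))) (\s.((9 + 6) * 4)))
step 2: [beta@0.0] (((\v.(\w.5)) (let p = (if false then 2 else 4) in (if true then (\q.q) else (\r.true)))) (\s.((9 + 6) * 4)))
step 3: [beta@0] ((\w.5) (\s.((9 + 6) * 4)))

Answer: beta at 0 : ((\v.(\w.5)) (let p = (if false then 2 else 4) in (if true then (\q.q) else (\r.true))))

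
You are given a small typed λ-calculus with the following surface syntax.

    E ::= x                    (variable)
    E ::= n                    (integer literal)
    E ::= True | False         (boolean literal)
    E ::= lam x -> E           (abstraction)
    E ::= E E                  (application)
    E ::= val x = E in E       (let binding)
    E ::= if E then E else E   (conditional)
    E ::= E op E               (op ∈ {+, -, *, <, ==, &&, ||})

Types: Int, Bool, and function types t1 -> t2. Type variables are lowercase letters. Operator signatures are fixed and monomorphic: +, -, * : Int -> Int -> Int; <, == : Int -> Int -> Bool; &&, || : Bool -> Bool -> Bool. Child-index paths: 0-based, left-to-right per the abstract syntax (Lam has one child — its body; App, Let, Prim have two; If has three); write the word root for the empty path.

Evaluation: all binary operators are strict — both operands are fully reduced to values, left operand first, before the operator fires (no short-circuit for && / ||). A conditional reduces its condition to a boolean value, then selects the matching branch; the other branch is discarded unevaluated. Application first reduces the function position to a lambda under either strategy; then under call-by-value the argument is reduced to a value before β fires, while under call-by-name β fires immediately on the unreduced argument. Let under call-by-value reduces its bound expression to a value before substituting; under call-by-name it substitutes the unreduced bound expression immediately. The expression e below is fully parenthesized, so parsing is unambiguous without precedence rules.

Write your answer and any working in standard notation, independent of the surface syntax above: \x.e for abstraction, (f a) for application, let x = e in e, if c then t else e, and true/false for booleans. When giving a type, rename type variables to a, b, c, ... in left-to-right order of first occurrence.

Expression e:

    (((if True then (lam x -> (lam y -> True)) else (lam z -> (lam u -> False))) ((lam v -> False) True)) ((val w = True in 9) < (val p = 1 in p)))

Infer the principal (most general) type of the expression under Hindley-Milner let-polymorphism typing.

Answer: Bool

Trace:
  unify Bool ~ Bool
\y._ : b -> Bool
\x._ : a -> b -> Bool
\u._ : d -> Bool
\z._ : c -> d -> Bool
  unify a -> b -> Bool ~ c -> d -> Bool
  unify a ~ c
  unify b -> Bool ~ d -> Bool
  unify b ~ d
  unify Bool ~ Bool
\v._ : e -> Bool
  unify e -> Bool ~ Bool -> f
  unify e ~ Bool
  unify Bool ~ f
_ _ : Bool
  unify c -> d -> Bool ~ Bool -> g
  unify c ~ Bool
  unify d -> Bool ~ g
_ _ : d -> Bool
let w : Bool
  unify Int ~ Int
let p : Int
p : Int
  unify Int ~ Int
  unify d -> Bool ~ Bool -> h
  unify d ~ Bool
  unify Bool ~ h
_ _ : Bool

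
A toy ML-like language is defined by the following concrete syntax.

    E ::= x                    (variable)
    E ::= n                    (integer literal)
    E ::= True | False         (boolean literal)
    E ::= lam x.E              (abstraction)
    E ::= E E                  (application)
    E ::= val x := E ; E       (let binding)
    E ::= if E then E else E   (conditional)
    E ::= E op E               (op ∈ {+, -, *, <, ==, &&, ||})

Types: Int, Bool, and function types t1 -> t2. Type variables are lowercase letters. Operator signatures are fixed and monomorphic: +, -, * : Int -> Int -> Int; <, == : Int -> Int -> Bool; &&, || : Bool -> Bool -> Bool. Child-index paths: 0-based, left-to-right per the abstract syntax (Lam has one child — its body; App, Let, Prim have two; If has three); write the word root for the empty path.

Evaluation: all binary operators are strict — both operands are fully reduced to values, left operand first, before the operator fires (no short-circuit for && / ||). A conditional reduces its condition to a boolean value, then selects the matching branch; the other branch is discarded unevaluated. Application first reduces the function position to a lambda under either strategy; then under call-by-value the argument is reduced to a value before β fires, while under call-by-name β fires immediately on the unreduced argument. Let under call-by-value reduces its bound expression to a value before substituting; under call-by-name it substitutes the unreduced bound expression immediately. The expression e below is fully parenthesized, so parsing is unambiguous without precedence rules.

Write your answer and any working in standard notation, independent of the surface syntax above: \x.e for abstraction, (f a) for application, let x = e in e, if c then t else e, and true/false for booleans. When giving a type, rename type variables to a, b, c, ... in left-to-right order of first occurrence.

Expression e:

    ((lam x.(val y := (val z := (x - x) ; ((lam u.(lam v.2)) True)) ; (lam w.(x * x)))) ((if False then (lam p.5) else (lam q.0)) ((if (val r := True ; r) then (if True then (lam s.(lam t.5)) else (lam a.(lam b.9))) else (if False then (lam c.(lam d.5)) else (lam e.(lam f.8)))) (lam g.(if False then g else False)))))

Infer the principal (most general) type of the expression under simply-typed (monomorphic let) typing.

Derivation:
x : a
  unify a ~ Int
x : Int
  unify Int ~ Int
let z : Int
\v._ : c -> Int
\u._ : b -> c -> Int
  unify b -> c -> Int ~ Bool -> d
  unify b ~ Bool
  unify c -> Int ~ d
_ _ : c -> Int
let y : c -> Int
x : Int
  unify Int ~ Int
x : Int
  unify Int ~ Int
\w._ : e -> Int
\x._ : Int -> e -> Int
  unify Bool ~ Bool
\p._ : f -> Int
\q._ : g -> Int
  unify f -> Int ~ g -> Int
  unify f ~ g
  unify Int ~ Int
let r : Bool
r : Bool
  unify Bool ~ Bool
  unify Bool ~ Bool
\t._ : i -> Int
\s._ : h -> i -> Int
\b._ : k -> Int
\a._ : j -> k -> Int
  unify h -> i -> Int ~ j -> k -> Int
  unify h ~ j
  unify i -> Int ~ k -> Int
  unify i ~ k
  unify Int ~ Int
  unify Bool ~ Bool
\d._ : m -> Int
\c._ : l -> m -> Int
\f._ : o -> Int
\e._ : n -> o -> Int
  unify l -> m -> Int ~ n -> o -> Int
  unify l ~ n
  unify m -> Int ~ o -> Int
  unify m ~ o
  unify Int ~ Int
  unify j -> k -> Int ~ n -> o -> Int
  unify j ~ n
  unify k -> Int ~ o -> Int
  unify k ~ o
  unify Int ~ Int
  unify Bool ~ Bool
g : p
  unify p ~ Bool
\g._ : Bool -> Bool
  unify n -> o -> Int ~ (Bool -> Bool) -> q
  unify n ~ Bool -> Bool
  unify o -> Int ~ q
_ _ : o -> Int
  unify g -> Int ~ (o -> Int) -> r
  unify g ~ o -> Int
  unify Int ~ r
_ _ : Int
  unify Int -> e -> Int ~ Int -> s
  unify Int ~ Int
  unify e -> Int ~ s
_ _ : e -> Int

Answer: a -> Int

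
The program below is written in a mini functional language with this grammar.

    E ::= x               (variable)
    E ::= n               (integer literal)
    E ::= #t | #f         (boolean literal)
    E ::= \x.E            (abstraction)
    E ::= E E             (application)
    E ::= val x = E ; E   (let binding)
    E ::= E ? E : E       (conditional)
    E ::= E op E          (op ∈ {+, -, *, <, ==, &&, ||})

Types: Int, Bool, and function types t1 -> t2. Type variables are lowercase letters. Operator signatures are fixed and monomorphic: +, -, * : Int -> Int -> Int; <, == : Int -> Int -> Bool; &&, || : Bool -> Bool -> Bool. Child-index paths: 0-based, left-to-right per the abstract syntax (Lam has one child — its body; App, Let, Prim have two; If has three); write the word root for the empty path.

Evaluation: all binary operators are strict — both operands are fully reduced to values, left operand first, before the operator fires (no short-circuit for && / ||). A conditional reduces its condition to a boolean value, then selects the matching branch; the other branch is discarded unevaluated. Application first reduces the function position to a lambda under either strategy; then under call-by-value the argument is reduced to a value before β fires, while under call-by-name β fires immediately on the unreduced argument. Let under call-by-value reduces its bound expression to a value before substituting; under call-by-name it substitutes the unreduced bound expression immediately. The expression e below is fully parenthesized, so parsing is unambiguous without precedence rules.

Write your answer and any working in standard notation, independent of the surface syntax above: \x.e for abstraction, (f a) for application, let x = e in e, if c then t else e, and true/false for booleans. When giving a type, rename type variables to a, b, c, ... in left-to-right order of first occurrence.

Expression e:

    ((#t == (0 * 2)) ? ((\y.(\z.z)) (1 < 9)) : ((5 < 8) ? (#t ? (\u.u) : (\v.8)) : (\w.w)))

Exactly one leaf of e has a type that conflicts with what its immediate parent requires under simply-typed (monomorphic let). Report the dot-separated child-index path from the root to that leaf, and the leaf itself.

Derivation:
  unify Bool ~ Int
  FAIL: mismatch Bool ~ Int

Answer: 0.0 : true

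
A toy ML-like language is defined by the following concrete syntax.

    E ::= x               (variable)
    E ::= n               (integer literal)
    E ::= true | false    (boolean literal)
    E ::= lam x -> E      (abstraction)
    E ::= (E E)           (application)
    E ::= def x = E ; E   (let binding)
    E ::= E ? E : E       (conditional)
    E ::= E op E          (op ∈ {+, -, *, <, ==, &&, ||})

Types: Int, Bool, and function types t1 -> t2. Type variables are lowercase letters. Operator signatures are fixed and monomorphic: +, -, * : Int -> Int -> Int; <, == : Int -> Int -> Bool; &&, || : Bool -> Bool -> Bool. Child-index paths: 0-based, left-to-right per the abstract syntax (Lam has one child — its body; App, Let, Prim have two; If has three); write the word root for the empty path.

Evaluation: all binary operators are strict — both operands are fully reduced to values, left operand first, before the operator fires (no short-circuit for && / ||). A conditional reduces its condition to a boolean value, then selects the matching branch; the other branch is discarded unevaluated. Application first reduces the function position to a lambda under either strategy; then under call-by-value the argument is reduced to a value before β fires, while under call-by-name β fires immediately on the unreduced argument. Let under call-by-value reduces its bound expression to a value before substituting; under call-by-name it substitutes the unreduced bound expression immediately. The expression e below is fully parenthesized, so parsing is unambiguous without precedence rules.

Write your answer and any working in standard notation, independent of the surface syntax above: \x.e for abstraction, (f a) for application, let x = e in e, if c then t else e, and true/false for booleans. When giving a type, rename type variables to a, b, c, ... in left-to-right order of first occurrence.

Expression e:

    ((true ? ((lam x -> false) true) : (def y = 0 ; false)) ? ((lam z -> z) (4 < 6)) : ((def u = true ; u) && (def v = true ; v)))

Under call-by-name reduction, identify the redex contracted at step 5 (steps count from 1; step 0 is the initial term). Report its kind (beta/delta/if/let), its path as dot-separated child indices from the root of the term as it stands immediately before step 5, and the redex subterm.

Trace:
step 0: (if (if true then ((\x.false) true) else (let y = 0 in false)) then ((\z.z) (4 < 6)) else ((let u = true in u) && (let v = true in v)))
step 1: [if@0] (if ((\x.false) true) then ((\z.z) (4 < 6)) else ((let u = true in u) && (let v = true in v)))
step 2: [beta@0] (if false then ((\z.z) (4 < 6)) else ((let u = true in u) && (let v = true in v)))
step 3: [if@root] ((let u = true in u) && (let v = true in v))
step 4: [let@0] (true && (let v = true in v))
step 5: [let@1] (true && true)

Answer: let at 1 : (let v = true in v)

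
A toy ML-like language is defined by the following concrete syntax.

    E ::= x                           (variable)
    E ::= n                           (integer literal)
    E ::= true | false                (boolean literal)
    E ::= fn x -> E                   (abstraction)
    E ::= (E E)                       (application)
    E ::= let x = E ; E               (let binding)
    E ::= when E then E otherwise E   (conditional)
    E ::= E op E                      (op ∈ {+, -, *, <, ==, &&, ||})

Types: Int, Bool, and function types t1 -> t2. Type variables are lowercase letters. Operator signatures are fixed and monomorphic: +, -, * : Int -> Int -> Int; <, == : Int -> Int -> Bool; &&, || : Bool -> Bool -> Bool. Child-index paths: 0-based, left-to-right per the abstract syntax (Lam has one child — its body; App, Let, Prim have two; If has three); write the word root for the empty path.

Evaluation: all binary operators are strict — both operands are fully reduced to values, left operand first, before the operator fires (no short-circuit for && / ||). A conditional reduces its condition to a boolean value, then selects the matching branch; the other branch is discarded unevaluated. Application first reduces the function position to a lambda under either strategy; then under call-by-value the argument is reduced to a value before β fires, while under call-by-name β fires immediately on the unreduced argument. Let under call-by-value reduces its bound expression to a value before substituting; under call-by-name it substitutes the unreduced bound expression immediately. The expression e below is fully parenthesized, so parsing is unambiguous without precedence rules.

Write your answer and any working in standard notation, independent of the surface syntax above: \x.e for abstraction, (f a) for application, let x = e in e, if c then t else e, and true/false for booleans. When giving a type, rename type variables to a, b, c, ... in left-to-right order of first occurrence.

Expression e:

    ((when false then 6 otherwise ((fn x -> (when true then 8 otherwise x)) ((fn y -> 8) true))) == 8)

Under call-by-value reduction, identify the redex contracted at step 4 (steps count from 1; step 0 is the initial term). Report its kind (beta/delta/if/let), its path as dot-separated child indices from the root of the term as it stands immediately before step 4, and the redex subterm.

Answer: if at 0 : (if true then 8 else 8)

Working:
step 0: ((if false then 6 else ((\x.(if true then 8 else x)) ((\y.8) true))) == 8)
step 1: [if@0] (((\x.(if true then 8 else x)) ((\y.8) true)) == 8)
step 2: [beta@0.1] (((\x.(if true then 8 else x)) 8) == 8)
step 3: [beta@0] ((if true then 8 else 8) == 8)
step 4: [if@0] (8 == 8)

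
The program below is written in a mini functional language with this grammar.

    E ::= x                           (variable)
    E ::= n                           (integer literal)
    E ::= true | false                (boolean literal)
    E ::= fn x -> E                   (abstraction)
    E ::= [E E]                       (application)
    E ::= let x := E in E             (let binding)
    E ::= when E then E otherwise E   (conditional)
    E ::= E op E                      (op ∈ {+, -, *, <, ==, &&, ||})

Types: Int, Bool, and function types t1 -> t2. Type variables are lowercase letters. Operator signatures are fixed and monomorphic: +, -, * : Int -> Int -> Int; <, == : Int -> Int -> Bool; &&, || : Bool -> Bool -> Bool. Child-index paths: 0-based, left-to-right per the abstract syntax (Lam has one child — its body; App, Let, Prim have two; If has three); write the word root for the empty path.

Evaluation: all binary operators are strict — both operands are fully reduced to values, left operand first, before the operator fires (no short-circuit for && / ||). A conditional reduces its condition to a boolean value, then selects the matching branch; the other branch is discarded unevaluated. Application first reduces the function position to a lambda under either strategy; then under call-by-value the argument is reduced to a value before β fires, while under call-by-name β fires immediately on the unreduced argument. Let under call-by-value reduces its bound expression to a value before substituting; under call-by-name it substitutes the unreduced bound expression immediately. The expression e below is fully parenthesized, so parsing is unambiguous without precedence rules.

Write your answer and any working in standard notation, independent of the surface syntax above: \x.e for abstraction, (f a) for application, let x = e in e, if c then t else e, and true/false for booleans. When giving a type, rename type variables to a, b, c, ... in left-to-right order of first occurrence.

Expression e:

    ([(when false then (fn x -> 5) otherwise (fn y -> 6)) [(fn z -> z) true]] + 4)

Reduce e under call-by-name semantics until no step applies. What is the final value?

Answer: 10

Derivation:
step 0: (((if false then (\x.5) else (\y.6)) ((\z.z) true)) + 4)
step 1: [if@0.0] (((\y.6) ((\z.z) true)) + 4)
step 2: [beta@0] (6 + 4)
step 3: [delta@root] 10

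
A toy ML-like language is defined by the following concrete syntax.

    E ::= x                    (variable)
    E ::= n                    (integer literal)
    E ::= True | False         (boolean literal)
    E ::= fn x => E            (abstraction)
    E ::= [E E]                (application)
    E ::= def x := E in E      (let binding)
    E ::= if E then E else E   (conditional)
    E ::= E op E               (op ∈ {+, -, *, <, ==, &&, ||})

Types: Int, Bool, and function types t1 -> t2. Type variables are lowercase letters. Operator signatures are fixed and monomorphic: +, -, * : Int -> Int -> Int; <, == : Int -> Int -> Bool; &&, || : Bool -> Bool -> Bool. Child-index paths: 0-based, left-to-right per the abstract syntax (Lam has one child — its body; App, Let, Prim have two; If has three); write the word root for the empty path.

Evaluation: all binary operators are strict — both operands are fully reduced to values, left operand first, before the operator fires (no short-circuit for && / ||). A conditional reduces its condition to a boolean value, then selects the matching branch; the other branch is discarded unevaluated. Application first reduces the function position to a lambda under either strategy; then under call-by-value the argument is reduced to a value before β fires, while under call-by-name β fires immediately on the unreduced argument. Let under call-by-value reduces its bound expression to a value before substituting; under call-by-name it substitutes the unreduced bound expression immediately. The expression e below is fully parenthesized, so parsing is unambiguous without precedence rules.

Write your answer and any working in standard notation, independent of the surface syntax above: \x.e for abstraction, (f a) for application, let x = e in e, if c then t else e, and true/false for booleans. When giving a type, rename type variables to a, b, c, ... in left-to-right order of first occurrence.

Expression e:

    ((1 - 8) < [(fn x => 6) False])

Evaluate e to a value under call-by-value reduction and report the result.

Answer: true

Working:
step 0: ((1 - 8) < ((\x.6) false))
step 1: [delta@0] (-7 < ((\x.6) false))
step 2: [beta@1] (-7 < 6)
step 3: [delta@root] true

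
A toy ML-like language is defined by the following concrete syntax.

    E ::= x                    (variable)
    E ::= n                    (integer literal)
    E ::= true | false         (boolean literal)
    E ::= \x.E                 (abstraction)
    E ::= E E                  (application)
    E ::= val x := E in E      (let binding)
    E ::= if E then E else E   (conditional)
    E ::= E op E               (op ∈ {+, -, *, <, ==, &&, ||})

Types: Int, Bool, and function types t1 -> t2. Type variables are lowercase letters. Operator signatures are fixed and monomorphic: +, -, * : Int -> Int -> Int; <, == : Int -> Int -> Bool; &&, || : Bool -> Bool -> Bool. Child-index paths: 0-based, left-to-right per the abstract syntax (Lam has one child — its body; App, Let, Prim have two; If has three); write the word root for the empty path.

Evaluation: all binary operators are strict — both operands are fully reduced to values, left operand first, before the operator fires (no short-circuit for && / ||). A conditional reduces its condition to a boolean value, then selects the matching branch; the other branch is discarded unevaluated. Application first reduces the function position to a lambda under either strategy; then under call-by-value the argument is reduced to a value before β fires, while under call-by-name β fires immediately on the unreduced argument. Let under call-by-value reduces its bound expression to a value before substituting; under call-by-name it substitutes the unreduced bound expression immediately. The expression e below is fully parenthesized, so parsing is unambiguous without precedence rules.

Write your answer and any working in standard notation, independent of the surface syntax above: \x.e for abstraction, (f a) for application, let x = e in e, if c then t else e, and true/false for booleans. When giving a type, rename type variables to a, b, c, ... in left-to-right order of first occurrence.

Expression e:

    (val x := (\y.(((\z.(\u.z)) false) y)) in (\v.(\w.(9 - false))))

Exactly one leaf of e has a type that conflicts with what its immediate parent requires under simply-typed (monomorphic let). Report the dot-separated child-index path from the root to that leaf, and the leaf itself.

Answer: 1.0.0.1 : false

Trace:
z : b
\u._ : c -> b
\z._ : b -> c -> b
  unify b -> c -> b ~ Bool -> d
  unify b ~ Bool
  unify c -> Bool ~ d
_ _ : c -> Bool
y : a
  unify c -> Bool ~ a -> e
  unify c ~ a
  unify Bool ~ e
_ _ : Bool
\y._ : a -> Bool
let x : a -> Bool
  unify Int ~ Int
  unify Bool ~ Int
  FAIL: mismatch Bool ~ Int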